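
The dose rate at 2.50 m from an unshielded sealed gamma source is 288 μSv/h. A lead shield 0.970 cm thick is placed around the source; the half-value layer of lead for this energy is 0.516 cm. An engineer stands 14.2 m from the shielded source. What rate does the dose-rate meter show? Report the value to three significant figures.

2.43 μSv/h

Distance alone: 288 × (2.50/14.2)² = 288 × 0.03100 = 8.928 μSv/h.
Shield: 0.970/0.516 = 1.880 half-value layers → attenuation 2^(−1.880) = 0.2717.
Combined: 8.928 × 0.2717 = 2.426 μSv/h.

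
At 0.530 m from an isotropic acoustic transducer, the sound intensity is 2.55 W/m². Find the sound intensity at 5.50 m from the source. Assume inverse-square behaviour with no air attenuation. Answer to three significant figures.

Applying the 1/r² law, the rate at 5.50 m is
(0.530/5.50)² = 0.009286, so 2.55 × 0.009286 = 0.02368 W/m².

0.0237 W/m²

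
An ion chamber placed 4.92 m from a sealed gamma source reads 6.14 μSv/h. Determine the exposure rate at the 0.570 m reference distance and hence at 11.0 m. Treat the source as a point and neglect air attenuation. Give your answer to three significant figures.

Intensity scales as (d₁/d₂)², so
At 0.570 m: (4.92/0.570)² = 74.50, so 6.14 × 74.50 = 457.4 μSv/h
At 11.0 m: (0.570/11.0)² = 0.002685, so 457.4 × 0.002685 = 1.228 μSv/h.

457 μSv/h; 1.23 μSv/h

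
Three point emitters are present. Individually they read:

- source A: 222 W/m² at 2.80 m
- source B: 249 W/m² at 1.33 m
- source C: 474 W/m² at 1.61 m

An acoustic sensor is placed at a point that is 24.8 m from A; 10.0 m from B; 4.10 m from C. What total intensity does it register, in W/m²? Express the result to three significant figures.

80.3 W/m²

By superposition, sum each source's inverse-square contribution:
A: 222 × (2.80/24.8)² = 2.830 W/m²
B: 249 × (1.33/10.0)² = 4.405 W/m²
C: 474 × (1.61/4.10)² = 73.09 W/m²
Total = 2.830 + 4.405 + 73.09 = 80.33 W/m².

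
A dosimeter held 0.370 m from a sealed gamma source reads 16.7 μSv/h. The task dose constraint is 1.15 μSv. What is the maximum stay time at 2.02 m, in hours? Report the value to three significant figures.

2.05 h

Applying the 1/r² law, rate at 2.02 m:
16.7 × (0.370/2.02)² = 16.7 × 0.03355 = 0.5603 μSv/h.
Stay time = 1.15 μSv ÷ 0.5603 μSv/h = 2.052 h.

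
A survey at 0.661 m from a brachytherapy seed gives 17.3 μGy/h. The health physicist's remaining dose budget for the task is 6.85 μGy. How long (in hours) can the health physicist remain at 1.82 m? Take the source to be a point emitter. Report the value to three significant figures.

3.00 h

Since intensity falls as 1/r², rate at 1.82 m:
17.3 × (0.661/1.82)² = 17.3 × 0.1319 = 2.282 μGy/h.
Stay time = 6.85 μGy ÷ 2.282 μGy/h = 3.002 h.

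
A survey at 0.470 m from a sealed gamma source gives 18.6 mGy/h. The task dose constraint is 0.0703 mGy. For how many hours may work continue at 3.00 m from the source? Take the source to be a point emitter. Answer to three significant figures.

0.154 h

Intensity scales as (d₁/d₂)², so rate at 3.00 m:
18.6 × (0.470/3.00)² = 18.6 × 0.02454 = 0.4564 mGy/h.
Stay time = 0.0703 mGy ÷ 0.4564 mGy/h = 0.1540 h.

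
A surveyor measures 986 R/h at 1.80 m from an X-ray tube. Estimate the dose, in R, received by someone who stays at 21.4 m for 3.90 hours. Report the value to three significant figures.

27.2 R

Applying the 1/r² law, rate at 21.4 m:
(1.80/21.4)² = 0.007075, so 986 × 0.007075 = 6.976 R/h.
Dose = rate × time = 6.976 R/h × 3.900 h = 27.21 R.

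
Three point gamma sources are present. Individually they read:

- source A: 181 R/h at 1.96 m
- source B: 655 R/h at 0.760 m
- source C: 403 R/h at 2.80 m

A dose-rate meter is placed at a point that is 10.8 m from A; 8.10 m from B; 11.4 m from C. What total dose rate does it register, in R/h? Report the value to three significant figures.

36.0 R/h

Each source contributes Iᵢ·(dᵢ/rᵢ)²; contributions add.
A: 181 × (1.96/10.8)² = 5.961 R/h
B: 655 × (0.760/8.10)² = 5.766 R/h
C: 403 × (2.80/11.4)² = 24.31 R/h
Total = 5.961 + 5.766 + 24.31 = 36.04 R/h.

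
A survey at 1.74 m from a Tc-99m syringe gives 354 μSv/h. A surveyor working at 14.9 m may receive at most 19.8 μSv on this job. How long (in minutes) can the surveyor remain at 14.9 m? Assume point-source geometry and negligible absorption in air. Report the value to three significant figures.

246 min

Since intensity falls as 1/r², rate at 14.9 m:
(1.74/14.9)² = 0.01364, so 354 × 0.01364 = 4.829 μSv/h.
Stay time = 19.8 μSv ÷ 4.829 μSv/h = 4.100 h = 246.0 min.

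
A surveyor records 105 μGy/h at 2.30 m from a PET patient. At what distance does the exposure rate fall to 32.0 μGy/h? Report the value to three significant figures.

4.17 m

By the inverse-square law, d₂ = d₁·√(I₁/I₂).
I₁/I₂ = 105/32.0 = 3.281, so d₂ = 2.30 × √3.281 = 4.166 m.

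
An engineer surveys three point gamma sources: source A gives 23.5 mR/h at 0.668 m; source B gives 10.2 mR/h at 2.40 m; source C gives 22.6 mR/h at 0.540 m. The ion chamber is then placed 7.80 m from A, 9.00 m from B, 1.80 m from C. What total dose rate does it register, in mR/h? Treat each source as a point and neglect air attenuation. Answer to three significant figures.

2.93 mR/h

Each source contributes Iᵢ·(dᵢ/rᵢ)²; contributions add.
A: 23.5 × (0.668/7.80)² = 0.1724 mR/h
B: 10.2 × (2.40/9.00)² = 0.7253 mR/h
C: 22.6 × (0.540/1.80)² = 2.034 mR/h
Total = 0.1724 + 0.7253 + 2.034 = 2.932 mR/h.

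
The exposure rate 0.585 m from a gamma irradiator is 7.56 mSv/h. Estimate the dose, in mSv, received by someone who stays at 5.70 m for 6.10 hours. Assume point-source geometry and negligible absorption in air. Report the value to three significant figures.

Since intensity falls as 1/r², rate at 5.70 m:
(0.585/5.70)² = 0.01053, so 7.56 × 0.01053 = 0.07961 mSv/h.
Dose = rate × time = 0.07961 mSv/h × 6.100 h = 0.4856 mSv.

0.486 mSv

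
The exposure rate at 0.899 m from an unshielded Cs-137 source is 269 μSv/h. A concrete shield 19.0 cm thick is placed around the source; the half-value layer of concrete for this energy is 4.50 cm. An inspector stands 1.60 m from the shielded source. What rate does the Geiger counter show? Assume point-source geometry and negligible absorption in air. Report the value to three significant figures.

Distance alone: (0.899/1.60)² = 0.3157, so 269 × 0.3157 = 84.92 μSv/h.
Shield: 19.0/4.50 = 4.222 half-value layers → attenuation 2^(−4.222) = 0.05359.
Combined: 84.92 × 0.05359 = 4.551 μSv/h.

4.55 μSv/h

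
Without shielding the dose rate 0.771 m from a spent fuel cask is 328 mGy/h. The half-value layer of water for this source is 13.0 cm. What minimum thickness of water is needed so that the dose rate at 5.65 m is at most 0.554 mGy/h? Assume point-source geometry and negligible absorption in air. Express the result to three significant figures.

45.0 cm

At 5.65 m, distance alone gives 328 × (0.771/5.65)² = 328 × 0.01862 = 6.107 mGy/h.
Further attenuation needed: 6.107/0.554 = 11.02.
n = log₂(11.02) = 3.462 half-value layers.
Thickness = 3.462 × 13.0 cm = 45.01 cm.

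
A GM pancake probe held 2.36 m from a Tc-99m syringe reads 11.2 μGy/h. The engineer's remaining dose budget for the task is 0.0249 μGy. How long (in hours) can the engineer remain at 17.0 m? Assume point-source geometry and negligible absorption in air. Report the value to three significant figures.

0.115 h

Using I₁d₁² = I₂d₂², rate at 17.0 m:
(2.36/17.0)² = 0.01927, so 11.2 × 0.01927 = 0.2158 μGy/h.
Stay time = 0.0249 μGy ÷ 0.2158 μGy/h = 0.1154 h.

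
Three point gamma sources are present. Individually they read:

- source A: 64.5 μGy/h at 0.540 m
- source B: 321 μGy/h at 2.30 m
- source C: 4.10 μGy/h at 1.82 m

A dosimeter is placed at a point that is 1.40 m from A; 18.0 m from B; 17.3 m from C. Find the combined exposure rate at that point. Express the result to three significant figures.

14.9 μGy/h

Each source contributes Iᵢ·(dᵢ/rᵢ)²; contributions add.
A: 64.5 × (0.540/1.40)² = 9.596 μGy/h
B: 321 × (2.30/18.0)² = 5.241 μGy/h
C: 4.10 × (1.82/17.3)² = 0.04538 μGy/h
Total = 9.596 + 5.241 + 0.04538 = 14.88 μGy/h.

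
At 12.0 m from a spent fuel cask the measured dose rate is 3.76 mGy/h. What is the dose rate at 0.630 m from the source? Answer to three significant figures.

1360 mGy/h

Using I₁d₁² = I₂d₂², scaling from 12.0 m to 0.630 m:
(12.0/0.630)² = 362.8, so 3.76 × 362.8 = 1364 mGy/h.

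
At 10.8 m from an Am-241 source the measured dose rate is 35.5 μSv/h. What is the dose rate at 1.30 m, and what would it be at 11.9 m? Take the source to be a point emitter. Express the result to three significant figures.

2450 μSv/h; 29.2 μSv/h

Intensity scales as (d₁/d₂)², so
At 1.30 m: (10.8/1.30)² = 69.02, so 35.5 × 69.02 = 2450 μSv/h
At 11.9 m: 2450 × (1.30/11.9)² = 2450 × 0.01193 = 29.23 μSv/h.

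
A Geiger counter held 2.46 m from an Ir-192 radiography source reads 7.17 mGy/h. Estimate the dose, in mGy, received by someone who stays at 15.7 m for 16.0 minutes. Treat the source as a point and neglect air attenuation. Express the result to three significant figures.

0.0469 mGy

By the inverse-square law, rate at 15.7 m:
7.17 × (2.46/15.7)² = 7.17 × 0.02455 = 0.1760 mGy/h.
Dose = rate × time = 0.1760 mGy/h × 0.2667 h = 0.04694 mGy.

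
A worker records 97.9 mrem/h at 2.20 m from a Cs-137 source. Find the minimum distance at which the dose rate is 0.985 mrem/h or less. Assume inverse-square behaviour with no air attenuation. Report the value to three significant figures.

21.9 m

Applying the 1/r² law, d₂ = d₁·√(I₁/I₂).
I₁/I₂ = 97.9/0.985 = 99.39, so d₂ = 2.20 × √99.39 = 21.93 m.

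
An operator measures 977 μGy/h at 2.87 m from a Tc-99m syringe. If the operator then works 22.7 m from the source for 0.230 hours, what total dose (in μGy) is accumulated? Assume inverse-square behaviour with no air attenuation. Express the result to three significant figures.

3.59 μGy

Applying the 1/r² law, rate at 22.7 m:
977 × (2.87/22.7)² = 977 × 0.01598 = 15.61 μGy/h.
Dose = rate × time = 15.61 μGy/h × 0.2300 h = 3.590 μGy.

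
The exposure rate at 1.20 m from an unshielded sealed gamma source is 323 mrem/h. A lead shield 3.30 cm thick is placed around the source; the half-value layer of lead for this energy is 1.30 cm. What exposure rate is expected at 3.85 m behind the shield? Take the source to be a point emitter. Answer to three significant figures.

5.40 mrem/h

Distance alone: 323 × (1.20/3.85)² = 323 × 0.09715 = 31.38 mrem/h.
Shield: 3.30/1.30 = 2.538 half-value layers → attenuation 2^(−2.538) = 0.1722.
Combined: 31.38 × 0.1722 = 5.404 mrem/h.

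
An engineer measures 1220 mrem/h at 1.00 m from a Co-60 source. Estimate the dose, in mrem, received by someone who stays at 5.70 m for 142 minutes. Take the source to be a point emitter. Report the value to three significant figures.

88.9 mrem

Applying the 1/r² law, rate at 5.70 m:
(1.00/5.70)² = 0.03078, so 1220 × 0.03078 = 37.55 mrem/h.
Dose = rate × time = 37.55 mrem/h × 2.367 h = 88.88 mrem.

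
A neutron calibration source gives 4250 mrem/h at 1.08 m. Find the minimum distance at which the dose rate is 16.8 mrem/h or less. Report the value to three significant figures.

Since intensity falls as 1/r², d₂ = d₁·√(I₁/I₂).
I₁/I₂ = 4250/16.8 = 253.0, so d₂ = 1.08 × √253.0 = 17.18 m.

17.2 m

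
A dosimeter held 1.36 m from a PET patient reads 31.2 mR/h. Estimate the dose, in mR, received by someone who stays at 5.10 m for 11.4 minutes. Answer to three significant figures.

0.422 mR

By the inverse-square law, rate at 5.10 m:
31.2 × (1.36/5.10)² = 31.2 × 0.07111 = 2.219 mR/h.
Dose = rate × time = 2.219 mR/h × 0.1900 h = 0.4216 mR.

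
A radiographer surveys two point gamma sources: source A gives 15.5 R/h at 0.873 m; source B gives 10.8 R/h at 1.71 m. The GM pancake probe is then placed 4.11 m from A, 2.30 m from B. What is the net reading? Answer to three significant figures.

Each source contributes Iᵢ·(dᵢ/rᵢ)²; contributions add.
A: 15.5 × (0.873/4.11)² = 0.6993 R/h
B: 10.8 × (1.71/2.30)² = 5.970 R/h
Total = 0.6993 + 5.970 = 6.669 R/h.

6.67 R/h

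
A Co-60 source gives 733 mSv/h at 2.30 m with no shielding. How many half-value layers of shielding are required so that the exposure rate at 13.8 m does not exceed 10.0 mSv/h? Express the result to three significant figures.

At 13.8 m, distance alone gives 733 × (2.30/13.8)² = 733 × 0.02778 = 20.36 mSv/h.
Further attenuation needed: 20.36/10.0 = 2.036.
n = log₂(2.036) = 1.026 half-value layers.

1.03 half-value layers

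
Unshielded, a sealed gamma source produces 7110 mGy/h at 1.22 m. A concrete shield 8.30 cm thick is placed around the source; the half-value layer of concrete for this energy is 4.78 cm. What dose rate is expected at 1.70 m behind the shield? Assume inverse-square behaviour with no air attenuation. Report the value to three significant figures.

Distance alone: (1.22/1.70)² = 0.5150, so 7110 × 0.5150 = 3662 mGy/h.
Shield: 8.30/4.78 = 1.736 half-value layers → attenuation 2^(−1.736) = 0.3002.
Combined: 3662 × 0.3002 = 1099 mGy/h.

1100 mGy/h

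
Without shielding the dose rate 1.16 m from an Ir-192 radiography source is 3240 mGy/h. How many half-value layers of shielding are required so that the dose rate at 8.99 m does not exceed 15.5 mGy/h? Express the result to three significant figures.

1.80 half-value layers

At 8.99 m, distance alone gives 3240 × (1.16/8.99)² = 3240 × 0.01665 = 53.95 mGy/h.
Further attenuation needed: 53.95/15.5 = 3.481.
n = log₂(3.481) = 1.800 half-value layers.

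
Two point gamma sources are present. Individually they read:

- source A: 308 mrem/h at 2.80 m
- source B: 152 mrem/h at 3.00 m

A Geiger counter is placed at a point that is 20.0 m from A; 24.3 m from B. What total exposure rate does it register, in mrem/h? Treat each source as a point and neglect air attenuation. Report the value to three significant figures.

8.35 mrem/h

By superposition, sum each source's inverse-square contribution:
A: 308 × (2.80/20.0)² = 6.037 mrem/h
B: 152 × (3.00/24.3)² = 2.317 mrem/h
Total = 6.037 + 2.317 = 8.354 mrem/h.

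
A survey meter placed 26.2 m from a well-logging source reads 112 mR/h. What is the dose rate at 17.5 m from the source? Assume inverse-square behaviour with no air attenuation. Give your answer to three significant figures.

Using I₁d₁² = I₂d₂², scaling from 26.2 m to 17.5 m:
112 × (26.2/17.5)² = 112 × 2.241 = 251.0 mR/h.

251 mR/h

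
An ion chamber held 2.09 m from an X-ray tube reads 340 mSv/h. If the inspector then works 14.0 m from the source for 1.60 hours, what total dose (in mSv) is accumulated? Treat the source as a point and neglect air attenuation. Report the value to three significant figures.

12.1 mSv

Applying the 1/r² law, rate at 14.0 m:
(2.09/14.0)² = 0.02229, so 340 × 0.02229 = 7.579 mSv/h.
Dose = rate × time = 7.579 mSv/h × 1.600 h = 12.13 mSv.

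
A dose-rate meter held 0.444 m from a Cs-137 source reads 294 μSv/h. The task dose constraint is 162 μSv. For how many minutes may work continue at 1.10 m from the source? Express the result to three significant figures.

Using I₁d₁² = I₂d₂², rate at 1.10 m:
(0.444/1.10)² = 0.1629, so 294 × 0.1629 = 47.89 μSv/h.
Stay time = 162 μSv ÷ 47.89 μSv/h = 3.383 h = 203.0 min.

203 min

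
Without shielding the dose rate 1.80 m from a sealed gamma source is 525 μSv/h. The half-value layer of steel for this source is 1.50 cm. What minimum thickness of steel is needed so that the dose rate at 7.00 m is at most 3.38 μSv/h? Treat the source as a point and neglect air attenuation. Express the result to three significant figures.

5.04 cm

At 7.00 m, distance alone gives 525 × (1.80/7.00)² = 525 × 0.06612 = 34.71 μSv/h.
Further attenuation needed: 34.71/3.38 = 10.27.
n = log₂(10.27) = 3.360 half-value layers.
Thickness = 3.360 × 1.50 cm = 5.040 cm.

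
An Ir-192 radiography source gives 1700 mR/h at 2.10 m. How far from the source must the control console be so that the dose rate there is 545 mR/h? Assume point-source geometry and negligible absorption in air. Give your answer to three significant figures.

By the inverse-square law, d₂ = d₁·√(I₁/I₂).
I₁/I₂ = 1700/545 = 3.119, so d₂ = 2.10 × √3.119 = 3.709 m.

3.71 m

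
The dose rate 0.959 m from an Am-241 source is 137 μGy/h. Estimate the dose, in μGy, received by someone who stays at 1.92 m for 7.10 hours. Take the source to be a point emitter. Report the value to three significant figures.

243 μGy

Applying the 1/r² law, rate at 1.92 m:
137 × (0.959/1.92)² = 137 × 0.2495 = 34.18 μGy/h.
Dose = rate × time = 34.18 μGy/h × 7.100 h = 242.7 μGy.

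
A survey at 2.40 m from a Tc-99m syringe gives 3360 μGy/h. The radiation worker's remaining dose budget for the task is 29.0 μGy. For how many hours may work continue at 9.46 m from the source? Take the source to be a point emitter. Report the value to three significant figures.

Intensity scales as (d₁/d₂)², so rate at 9.46 m:
(2.40/9.46)² = 0.06436, so 3360 × 0.06436 = 216.2 μGy/h.
Stay time = 29.0 μGy ÷ 216.2 μGy/h = 0.1341 h.

0.134 h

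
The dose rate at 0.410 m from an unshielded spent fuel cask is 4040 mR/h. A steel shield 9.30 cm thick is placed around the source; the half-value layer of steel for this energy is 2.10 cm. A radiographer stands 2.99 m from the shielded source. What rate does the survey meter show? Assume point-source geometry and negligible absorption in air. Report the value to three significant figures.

3.53 mR/h

Distance alone: 4040 × (0.410/2.99)² = 4040 × 0.01880 = 75.95 mR/h.
Shield: 9.30/2.10 = 4.429 half-value layers → attenuation 2^(−4.429) = 0.04642.
Combined: 75.95 × 0.04642 = 3.526 mR/h.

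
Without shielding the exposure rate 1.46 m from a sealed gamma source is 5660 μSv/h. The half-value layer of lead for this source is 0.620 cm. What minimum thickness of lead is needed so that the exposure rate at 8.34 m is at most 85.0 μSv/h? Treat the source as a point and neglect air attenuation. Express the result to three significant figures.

At 8.34 m, distance alone gives (1.46/8.34)² = 0.03065, so 5660 × 0.03065 = 173.5 μSv/h.
Further attenuation needed: 173.5/85.0 = 2.041.
n = log₂(2.041) = 1.029 half-value layers.
Thickness = 1.029 × 0.620 cm = 0.6380 cm.

0.638 cm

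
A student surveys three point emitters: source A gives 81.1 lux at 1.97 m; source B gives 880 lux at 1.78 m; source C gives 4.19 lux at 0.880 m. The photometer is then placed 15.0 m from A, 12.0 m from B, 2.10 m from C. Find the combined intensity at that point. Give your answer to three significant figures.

21.5 lux

Each source contributes Iᵢ·(dᵢ/rᵢ)²; contributions add.
A: 81.1 × (1.97/15.0)² = 1.399 lux
B: 880 × (1.78/12.0)² = 19.36 lux
C: 4.19 × (0.880/2.10)² = 0.7358 lux
Total = 1.399 + 19.36 + 0.7358 = 21.49 lux.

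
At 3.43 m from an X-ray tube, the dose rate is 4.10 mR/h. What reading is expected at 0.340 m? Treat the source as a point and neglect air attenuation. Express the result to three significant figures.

417 mR/h

Since intensity falls as 1/r², the rate at 0.340 m is
(3.43/0.340)² = 101.8, so 4.10 × 101.8 = 417.4 mR/h.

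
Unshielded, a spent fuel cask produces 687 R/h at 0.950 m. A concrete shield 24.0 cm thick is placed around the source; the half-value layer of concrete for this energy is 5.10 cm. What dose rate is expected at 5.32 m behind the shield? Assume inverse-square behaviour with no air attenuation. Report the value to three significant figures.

0.839 R/h

Distance alone: (0.950/5.32)² = 0.03189, so 687 × 0.03189 = 21.91 R/h.
Shield: 24.0/5.10 = 4.706 half-value layers → attenuation 2^(−4.706) = 0.03831.
Combined: 21.91 × 0.03831 = 0.8394 R/h.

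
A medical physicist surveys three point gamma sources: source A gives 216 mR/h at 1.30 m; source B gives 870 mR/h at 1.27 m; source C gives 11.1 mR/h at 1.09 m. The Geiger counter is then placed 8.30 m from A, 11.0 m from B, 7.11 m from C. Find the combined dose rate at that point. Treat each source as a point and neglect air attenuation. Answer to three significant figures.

17.2 mR/h

By superposition, sum each source's inverse-square contribution:
A: 216 × (1.30/8.30)² = 5.299 mR/h
B: 870 × (1.27/11.0)² = 11.60 mR/h
C: 11.1 × (1.09/7.11)² = 0.2609 mR/h
Total = 5.299 + 11.60 + 0.2609 = 17.16 mR/h.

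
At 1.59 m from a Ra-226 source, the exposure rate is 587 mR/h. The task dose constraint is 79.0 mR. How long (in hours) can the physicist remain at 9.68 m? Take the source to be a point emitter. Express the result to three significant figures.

By the inverse-square law, rate at 9.68 m:
587 × (1.59/9.68)² = 587 × 0.02698 = 15.84 mR/h.
Stay time = 79.0 mR ÷ 15.84 mR/h = 4.987 h.

4.99 h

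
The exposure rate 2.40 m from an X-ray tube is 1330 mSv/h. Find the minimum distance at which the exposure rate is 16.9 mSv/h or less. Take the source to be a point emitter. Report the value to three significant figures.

By the inverse-square law, d₂ = d₁·√(I₁/I₂).
I₁/I₂ = 1330/16.9 = 78.70, so d₂ = 2.40 × √78.70 = 21.29 m.

21.3 m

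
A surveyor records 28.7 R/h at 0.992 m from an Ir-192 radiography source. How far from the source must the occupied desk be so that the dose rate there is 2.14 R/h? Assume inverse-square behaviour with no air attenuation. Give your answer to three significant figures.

3.63 m

Using I₁d₁² = I₂d₂², d₂ = d₁·√(I₁/I₂).
I₁/I₂ = 28.7/2.14 = 13.41, so d₂ = 0.992 × √13.41 = 3.633 m.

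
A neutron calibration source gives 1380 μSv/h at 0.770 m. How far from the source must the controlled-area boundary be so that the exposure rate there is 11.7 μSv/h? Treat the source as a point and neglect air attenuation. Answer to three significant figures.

8.36 m

Using I₁d₁² = I₂d₂², d₂ = d₁·√(I₁/I₂).
I₁/I₂ = 1380/11.7 = 117.9, so d₂ = 0.770 × √117.9 = 8.361 m.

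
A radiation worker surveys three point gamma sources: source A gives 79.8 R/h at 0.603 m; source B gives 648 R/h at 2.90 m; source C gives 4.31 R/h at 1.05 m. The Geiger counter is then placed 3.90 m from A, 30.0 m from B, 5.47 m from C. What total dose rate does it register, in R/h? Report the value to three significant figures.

Each source contributes Iᵢ·(dᵢ/rᵢ)²; contributions add.
A: 79.8 × (0.603/3.90)² = 1.908 R/h
B: 648 × (2.90/30.0)² = 6.055 R/h
C: 4.31 × (1.05/5.47)² = 0.1588 R/h
Total = 1.908 + 6.055 + 0.1588 = 8.122 R/h.

8.12 R/h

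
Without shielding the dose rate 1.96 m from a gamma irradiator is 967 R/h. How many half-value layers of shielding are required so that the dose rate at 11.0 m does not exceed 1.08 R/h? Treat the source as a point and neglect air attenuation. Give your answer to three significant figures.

4.83 half-value layers

At 11.0 m, distance alone gives 967 × (1.96/11.0)² = 967 × 0.03175 = 30.70 R/h.
Further attenuation needed: 30.70/1.08 = 28.43.
n = log₂(28.43) = 4.829 half-value layers.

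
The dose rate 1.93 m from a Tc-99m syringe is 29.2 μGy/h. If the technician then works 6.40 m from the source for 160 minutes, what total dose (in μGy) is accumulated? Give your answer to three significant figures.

7.08 μGy

Since intensity falls as 1/r², rate at 6.40 m:
(1.93/6.40)² = 0.09094, so 29.2 × 0.09094 = 2.655 μGy/h.
Dose = rate × time = 2.655 μGy/h × 2.667 h = 7.081 μGy.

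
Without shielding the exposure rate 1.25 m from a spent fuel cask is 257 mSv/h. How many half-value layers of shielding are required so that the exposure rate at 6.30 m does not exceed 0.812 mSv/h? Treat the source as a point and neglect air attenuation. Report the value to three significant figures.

At 6.30 m, distance alone gives (1.25/6.30)² = 0.03937, so 257 × 0.03937 = 10.12 mSv/h.
Further attenuation needed: 10.12/0.812 = 12.46.
n = log₂(12.46) = 3.639 half-value layers.

3.64 half-value layers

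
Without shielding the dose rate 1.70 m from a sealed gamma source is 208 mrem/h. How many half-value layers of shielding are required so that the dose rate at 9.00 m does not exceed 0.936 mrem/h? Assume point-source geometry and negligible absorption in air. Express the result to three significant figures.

At 9.00 m, distance alone gives (1.70/9.00)² = 0.03568, so 208 × 0.03568 = 7.421 mrem/h.
Further attenuation needed: 7.421/0.936 = 7.928.
n = log₂(7.928) = 2.987 half-value layers.

2.99 half-value layers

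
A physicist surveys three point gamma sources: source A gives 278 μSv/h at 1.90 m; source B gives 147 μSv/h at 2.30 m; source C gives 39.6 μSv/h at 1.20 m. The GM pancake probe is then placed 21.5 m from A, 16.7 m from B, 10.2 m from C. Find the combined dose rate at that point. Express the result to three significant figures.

5.51 μSv/h

Each source contributes Iᵢ·(dᵢ/rᵢ)²; contributions add.
A: 278 × (1.90/21.5)² = 2.171 μSv/h
B: 147 × (2.30/16.7)² = 2.788 μSv/h
C: 39.6 × (1.20/10.2)² = 0.5481 μSv/h
Total = 2.171 + 2.788 + 0.5481 = 5.507 μSv/h.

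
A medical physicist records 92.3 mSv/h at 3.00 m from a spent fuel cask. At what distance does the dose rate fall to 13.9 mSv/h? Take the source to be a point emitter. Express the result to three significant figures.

Intensity scales as (d₁/d₂)², so d₂ = d₁·√(I₁/I₂).
I₁/I₂ = 92.3/13.9 = 6.640, so d₂ = 3.00 × √6.640 = 7.730 m.

7.73 m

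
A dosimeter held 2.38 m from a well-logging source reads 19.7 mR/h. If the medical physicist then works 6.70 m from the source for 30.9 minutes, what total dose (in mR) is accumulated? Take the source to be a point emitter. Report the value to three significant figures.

1.28 mR

Since intensity falls as 1/r², rate at 6.70 m:
(2.38/6.70)² = 0.1262, so 19.7 × 0.1262 = 2.486 mR/h.
Dose = rate × time = 2.486 mR/h × 0.5150 h = 1.280 mR.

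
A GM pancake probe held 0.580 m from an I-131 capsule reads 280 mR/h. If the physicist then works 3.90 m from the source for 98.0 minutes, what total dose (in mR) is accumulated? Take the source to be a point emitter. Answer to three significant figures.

Using I₁d₁² = I₂d₂², rate at 3.90 m:
(0.580/3.90)² = 0.02212, so 280 × 0.02212 = 6.194 mR/h.
Dose = rate × time = 6.194 mR/h × 1.633 h = 10.11 mR.

10.1 mR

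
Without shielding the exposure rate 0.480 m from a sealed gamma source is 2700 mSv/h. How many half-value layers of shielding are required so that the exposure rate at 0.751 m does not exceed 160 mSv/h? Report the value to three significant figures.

2.79 half-value layers

At 0.751 m, distance alone gives 2700 × (0.480/0.751)² = 2700 × 0.4085 = 1103 mSv/h.
Further attenuation needed: 1103/160 = 6.894.
n = log₂(6.894) = 2.785 half-value layers.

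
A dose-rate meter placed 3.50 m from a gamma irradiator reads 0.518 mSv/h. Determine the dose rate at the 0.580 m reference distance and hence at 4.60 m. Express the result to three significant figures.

Using I₁d₁² = I₂d₂²,
At 0.580 m: 0.518 × (3.50/0.580)² = 0.518 × 36.41 = 18.86 mSv/h
At 4.60 m: (0.580/4.60)² = 0.01590, so 18.86 × 0.01590 = 0.2999 mSv/h.

18.9 mSv/h; 0.300 mSv/h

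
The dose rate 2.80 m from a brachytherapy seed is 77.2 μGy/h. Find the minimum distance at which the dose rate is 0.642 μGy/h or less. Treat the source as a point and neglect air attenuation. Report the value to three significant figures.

By the inverse-square law, d₂ = d₁·√(I₁/I₂).
I₁/I₂ = 77.2/0.642 = 120.2, so d₂ = 2.80 × √120.2 = 30.70 m.

30.7 m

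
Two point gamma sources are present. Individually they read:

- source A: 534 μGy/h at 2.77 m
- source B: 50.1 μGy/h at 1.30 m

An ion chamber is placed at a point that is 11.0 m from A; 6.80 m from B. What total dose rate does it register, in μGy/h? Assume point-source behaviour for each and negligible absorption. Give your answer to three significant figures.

By superposition, sum each source's inverse-square contribution:
A: 534 × (2.77/11.0)² = 33.86 μGy/h
B: 50.1 × (1.30/6.80)² = 1.831 μGy/h
Total = 33.86 + 1.831 = 35.69 μGy/h.

35.7 μGy/h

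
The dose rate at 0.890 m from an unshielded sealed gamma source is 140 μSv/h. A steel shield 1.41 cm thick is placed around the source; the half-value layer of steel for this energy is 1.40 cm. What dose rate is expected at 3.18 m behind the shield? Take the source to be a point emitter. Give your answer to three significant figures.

Distance alone: (0.890/3.18)² = 0.07833, so 140 × 0.07833 = 10.97 μSv/h.
Shield: 1.41/1.40 = 1.007 half-value layers → attenuation 2^(−1.007) = 0.4976.
Combined: 10.97 × 0.4976 = 5.459 μSv/h.

5.46 μSv/h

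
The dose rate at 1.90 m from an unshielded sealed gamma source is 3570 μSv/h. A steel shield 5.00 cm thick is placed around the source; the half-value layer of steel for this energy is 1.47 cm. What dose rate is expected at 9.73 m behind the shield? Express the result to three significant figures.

Distance alone: (1.90/9.73)² = 0.03813, so 3570 × 0.03813 = 136.1 μSv/h.
Shield: 5.00/1.47 = 3.401 half-value layers → attenuation 2^(−3.401) = 0.09467.
Combined: 136.1 × 0.09467 = 12.88 μSv/h.

12.9 μSv/h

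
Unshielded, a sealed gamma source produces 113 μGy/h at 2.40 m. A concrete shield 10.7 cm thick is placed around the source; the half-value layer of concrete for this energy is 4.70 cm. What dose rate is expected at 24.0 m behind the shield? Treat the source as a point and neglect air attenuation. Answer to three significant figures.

0.233 μGy/h

Distance alone: 113 × (2.40/24.0)² = 113 × 0.01000 = 1.130 μGy/h.
Shield: 10.7/4.70 = 2.277 half-value layers → attenuation 2^(−2.277) = 0.2063.
Combined: 1.130 × 0.2063 = 0.2331 μGy/h.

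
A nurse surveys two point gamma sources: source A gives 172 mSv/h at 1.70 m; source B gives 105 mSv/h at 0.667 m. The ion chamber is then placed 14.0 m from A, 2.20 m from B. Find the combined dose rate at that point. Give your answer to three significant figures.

By superposition, sum each source's inverse-square contribution:
A: 172 × (1.70/14.0)² = 2.536 mSv/h
B: 105 × (0.667/2.20)² = 9.652 mSv/h
Total = 2.536 + 9.652 = 12.19 mSv/h.

12.2 mSv/h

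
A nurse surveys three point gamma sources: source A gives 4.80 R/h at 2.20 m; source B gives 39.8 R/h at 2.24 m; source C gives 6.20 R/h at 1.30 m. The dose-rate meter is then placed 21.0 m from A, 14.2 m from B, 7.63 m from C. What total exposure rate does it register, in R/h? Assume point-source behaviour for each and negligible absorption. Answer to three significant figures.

1.22 R/h

By superposition, sum each source's inverse-square contribution:
A: 4.80 × (2.20/21.0)² = 0.05268 R/h
B: 39.8 × (2.24/14.2)² = 0.9904 R/h
C: 6.20 × (1.30/7.63)² = 0.1800 R/h
Total = 0.05268 + 0.9904 + 0.1800 = 1.223 R/h.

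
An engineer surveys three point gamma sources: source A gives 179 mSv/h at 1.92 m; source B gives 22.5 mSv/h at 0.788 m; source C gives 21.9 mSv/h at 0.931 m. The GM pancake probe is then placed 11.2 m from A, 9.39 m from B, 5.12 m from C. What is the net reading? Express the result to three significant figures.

Each source contributes Iᵢ·(dᵢ/rᵢ)²; contributions add.
A: 179 × (1.92/11.2)² = 5.260 mSv/h
B: 22.5 × (0.788/9.39)² = 0.1585 mSv/h
C: 21.9 × (0.931/5.12)² = 0.7241 mSv/h
Total = 5.260 + 0.1585 + 0.7241 = 6.143 mSv/h.

6.14 mSv/h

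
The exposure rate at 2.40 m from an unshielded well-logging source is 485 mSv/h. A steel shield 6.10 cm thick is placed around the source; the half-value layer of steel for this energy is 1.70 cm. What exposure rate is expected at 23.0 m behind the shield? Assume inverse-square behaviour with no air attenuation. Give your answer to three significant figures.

0.439 mSv/h

Distance alone: 485 × (2.40/23.0)² = 485 × 0.01089 = 5.282 mSv/h.
Shield: 6.10/1.70 = 3.588 half-value layers → attenuation 2^(−3.588) = 0.08316.
Combined: 5.282 × 0.08316 = 0.4393 mSv/h.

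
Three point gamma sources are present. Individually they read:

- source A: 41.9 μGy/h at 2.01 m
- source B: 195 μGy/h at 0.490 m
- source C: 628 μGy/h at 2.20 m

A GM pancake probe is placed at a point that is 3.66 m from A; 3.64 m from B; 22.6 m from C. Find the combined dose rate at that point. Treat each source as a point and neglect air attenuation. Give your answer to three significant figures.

22.1 μGy/h

By superposition, sum each source's inverse-square contribution:
A: 41.9 × (2.01/3.66)² = 12.64 μGy/h
B: 195 × (0.490/3.64)² = 3.534 μGy/h
C: 628 × (2.20/22.6)² = 5.951 μGy/h
Total = 12.64 + 3.534 + 5.951 = 22.12 μGy/h.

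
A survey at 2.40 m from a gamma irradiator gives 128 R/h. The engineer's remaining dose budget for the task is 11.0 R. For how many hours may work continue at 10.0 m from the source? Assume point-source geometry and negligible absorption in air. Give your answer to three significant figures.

Intensity scales as (d₁/d₂)², so rate at 10.0 m:
(2.40/10.0)² = 0.05760, so 128 × 0.05760 = 7.373 R/h.
Stay time = 11.0 R ÷ 7.373 R/h = 1.492 h.

1.49 h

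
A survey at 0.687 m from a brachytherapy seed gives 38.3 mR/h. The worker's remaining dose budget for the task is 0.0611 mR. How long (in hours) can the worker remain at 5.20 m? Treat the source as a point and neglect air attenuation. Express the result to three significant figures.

0.0914 h

Intensity scales as (d₁/d₂)², so rate at 5.20 m:
(0.687/5.20)² = 0.01745, so 38.3 × 0.01745 = 0.6683 mR/h.
Stay time = 0.0611 mR ÷ 0.6683 mR/h = 0.09143 h.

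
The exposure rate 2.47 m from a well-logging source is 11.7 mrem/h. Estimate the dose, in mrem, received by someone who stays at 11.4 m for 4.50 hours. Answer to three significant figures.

2.47 mrem

Using I₁d₁² = I₂d₂², rate at 11.4 m:
(2.47/11.4)² = 0.04694, so 11.7 × 0.04694 = 0.5492 mrem/h.
Dose = rate × time = 0.5492 mrem/h × 4.500 h = 2.471 mrem.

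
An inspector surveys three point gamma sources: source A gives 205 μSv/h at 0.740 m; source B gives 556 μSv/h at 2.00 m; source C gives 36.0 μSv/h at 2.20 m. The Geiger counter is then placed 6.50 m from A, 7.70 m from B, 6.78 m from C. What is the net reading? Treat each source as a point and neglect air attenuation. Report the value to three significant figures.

44.0 μSv/h

By superposition, sum each source's inverse-square contribution:
A: 205 × (0.740/6.50)² = 2.657 μSv/h
B: 556 × (2.00/7.70)² = 37.51 μSv/h
C: 36.0 × (2.20/6.78)² = 3.790 μSv/h
Total = 2.657 + 37.51 + 3.790 = 43.96 μSv/h.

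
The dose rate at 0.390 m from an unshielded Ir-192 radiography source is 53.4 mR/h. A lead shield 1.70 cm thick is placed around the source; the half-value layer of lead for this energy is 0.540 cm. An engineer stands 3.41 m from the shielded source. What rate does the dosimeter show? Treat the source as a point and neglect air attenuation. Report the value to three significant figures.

0.0788 mR/h

Distance alone: 53.4 × (0.390/3.41)² = 53.4 × 0.01308 = 0.6985 mR/h.
Shield: 1.70/0.540 = 3.148 half-value layers → attenuation 2^(−3.148) = 0.1128.
Combined: 0.6985 × 0.1128 = 0.07879 mR/h.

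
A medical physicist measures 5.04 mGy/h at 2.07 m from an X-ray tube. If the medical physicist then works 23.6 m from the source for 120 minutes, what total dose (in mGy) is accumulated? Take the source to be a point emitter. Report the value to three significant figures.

0.0775 mGy

Since intensity falls as 1/r², rate at 23.6 m:
(2.07/23.6)² = 0.007693, so 5.04 × 0.007693 = 0.03877 mGy/h.
Dose = rate × time = 0.03877 mGy/h × 2.000 h = 0.07754 mGy.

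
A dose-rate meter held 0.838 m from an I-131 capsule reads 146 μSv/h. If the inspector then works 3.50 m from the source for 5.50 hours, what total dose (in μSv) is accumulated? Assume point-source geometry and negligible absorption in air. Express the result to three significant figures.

46.0 μSv

Intensity scales as (d₁/d₂)², so rate at 3.50 m:
146 × (0.838/3.50)² = 146 × 0.05733 = 8.370 μSv/h.
Dose = rate × time = 8.370 μSv/h × 5.500 h = 46.03 μSv.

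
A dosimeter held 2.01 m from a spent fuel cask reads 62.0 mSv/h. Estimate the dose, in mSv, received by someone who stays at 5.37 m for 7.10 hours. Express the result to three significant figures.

61.7 mSv

Since intensity falls as 1/r², rate at 5.37 m:
62.0 × (2.01/5.37)² = 62.0 × 0.1401 = 8.686 mSv/h.
Dose = rate × time = 8.686 mSv/h × 7.100 h = 61.67 mSv.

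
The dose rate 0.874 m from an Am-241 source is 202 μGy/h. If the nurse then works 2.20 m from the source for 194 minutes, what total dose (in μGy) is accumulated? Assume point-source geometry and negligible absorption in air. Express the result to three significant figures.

103 μGy

Since intensity falls as 1/r², rate at 2.20 m:
202 × (0.874/2.20)² = 202 × 0.1578 = 31.88 μGy/h.
Dose = rate × time = 31.88 μGy/h × 3.233 h = 103.1 μGy.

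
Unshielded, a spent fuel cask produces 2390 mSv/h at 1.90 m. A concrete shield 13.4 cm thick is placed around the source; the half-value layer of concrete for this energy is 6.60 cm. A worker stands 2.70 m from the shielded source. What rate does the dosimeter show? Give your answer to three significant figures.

290 mSv/h

Distance alone: 2390 × (1.90/2.70)² = 2390 × 0.4952 = 1184 mSv/h.
Shield: 13.4/6.60 = 2.030 half-value layers → attenuation 2^(−2.030) = 0.2449.
Combined: 1184 × 0.2449 = 290.0 mSv/h.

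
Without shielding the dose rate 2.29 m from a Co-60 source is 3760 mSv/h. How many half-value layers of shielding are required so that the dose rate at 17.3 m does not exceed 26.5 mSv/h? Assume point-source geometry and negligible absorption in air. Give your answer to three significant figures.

1.31 half-value layers

At 17.3 m, distance alone gives (2.29/17.3)² = 0.01752, so 3760 × 0.01752 = 65.88 mSv/h.
Further attenuation needed: 65.88/26.5 = 2.486.
n = log₂(2.486) = 1.314 half-value layers.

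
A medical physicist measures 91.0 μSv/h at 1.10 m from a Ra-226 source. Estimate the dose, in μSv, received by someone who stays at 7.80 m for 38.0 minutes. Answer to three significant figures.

1.15 μSv

Intensity scales as (d₁/d₂)², so rate at 7.80 m:
(1.10/7.80)² = 0.01989, so 91.0 × 0.01989 = 1.810 μSv/h.
Dose = rate × time = 1.810 μSv/h × 0.6333 h = 1.146 μSv.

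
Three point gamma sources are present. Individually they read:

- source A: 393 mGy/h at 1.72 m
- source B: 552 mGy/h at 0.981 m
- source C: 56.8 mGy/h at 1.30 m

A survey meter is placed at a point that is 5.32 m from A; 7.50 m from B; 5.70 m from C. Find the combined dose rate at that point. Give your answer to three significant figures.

Each source contributes Iᵢ·(dᵢ/rᵢ)²; contributions add.
A: 393 × (1.72/5.32)² = 41.08 mGy/h
B: 552 × (0.981/7.50)² = 9.444 mGy/h
C: 56.8 × (1.30/5.70)² = 2.955 mGy/h
Total = 41.08 + 9.444 + 2.955 = 53.48 mGy/h.

53.5 mGy/h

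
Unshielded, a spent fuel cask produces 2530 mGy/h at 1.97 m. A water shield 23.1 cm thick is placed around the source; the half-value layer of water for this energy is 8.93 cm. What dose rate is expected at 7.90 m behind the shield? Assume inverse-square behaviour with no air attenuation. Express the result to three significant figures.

Distance alone: (1.97/7.90)² = 0.06218, so 2530 × 0.06218 = 157.3 mGy/h.
Shield: 23.1/8.93 = 2.587 half-value layers → attenuation 2^(−2.587) = 0.1664.
Combined: 157.3 × 0.1664 = 26.17 mGy/h.

26.2 mGy/h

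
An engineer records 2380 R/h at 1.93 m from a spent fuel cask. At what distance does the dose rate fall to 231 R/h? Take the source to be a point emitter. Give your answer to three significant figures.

By the inverse-square law, d₂ = d₁·√(I₁/I₂).
I₁/I₂ = 2380/231 = 10.30, so d₂ = 1.93 × √10.30 = 6.194 m.

6.19 m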